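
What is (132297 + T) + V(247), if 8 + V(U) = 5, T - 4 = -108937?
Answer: 23361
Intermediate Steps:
T = -108933 (T = 4 - 108937 = -108933)
V(U) = -3 (V(U) = -8 + 5 = -3)
(132297 + T) + V(247) = (132297 - 108933) - 3 = 23364 - 3 = 23361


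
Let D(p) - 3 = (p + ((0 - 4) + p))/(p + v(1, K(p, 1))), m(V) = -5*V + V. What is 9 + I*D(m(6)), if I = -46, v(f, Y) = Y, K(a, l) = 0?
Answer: -686/3 ≈ -228.67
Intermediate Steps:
m(V) = -4*V
D(p) = 3 + (-4 + 2*p)/p (D(p) = 3 + (p + ((0 - 4) + p))/(p + 0) = 3 + (p + (-4 + p))/p = 3 + (-4 + 2*p)/p)
9 + I*D(m(6)) = 9 - 46*(5 - 4/((-4*6))) = 9 - 46*(5 - 4/(-24)) = 9 - 46*(5 - 4*(-1/24)) = 9 - 46*(5 + ⅙) = 9 - 46*31/6 = 9 - 713/3 = -686/3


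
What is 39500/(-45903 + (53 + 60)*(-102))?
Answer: -39500/57429 ≈ -0.68781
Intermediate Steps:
39500/(-45903 + (53 + 60)*(-102)) = 39500/(-45903 + 113*(-102)) = 39500/(-45903 - 11526) = 39500/(-57429) = 39500*(-1/57429) = -39500/57429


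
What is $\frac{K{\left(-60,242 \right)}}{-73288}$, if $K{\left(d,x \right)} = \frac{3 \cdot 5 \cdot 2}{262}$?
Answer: $- \frac{15}{9600728} \approx -1.5624 \cdot 10^{-6}$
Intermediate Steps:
$K{\left(d,x \right)} = \frac{15}{131}$ ($K{\left(d,x \right)} = 15 \cdot 2 \cdot \frac{1}{262} = 30 \cdot \frac{1}{262} = \frac{15}{131}$)
$\frac{K{\left(-60,242 \right)}}{-73288} = \frac{15}{131 \left(-73288\right)} = \frac{15}{131} \left(- \frac{1}{73288}\right) = - \frac{15}{9600728}$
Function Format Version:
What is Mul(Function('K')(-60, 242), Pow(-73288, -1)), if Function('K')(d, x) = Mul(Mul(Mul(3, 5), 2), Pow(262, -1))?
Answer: Rational(-15, 9600728) ≈ -1.5624e-6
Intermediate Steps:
Function('K')(d, x) = Rational(15, 131) (Function('K')(d, x) = Mul(Mul(15, 2), Rational(1, 262)) = Mul(30, Rational(1, 262)) = Rational(15, 131))
Mul(Function('K')(-60, 242), Pow(-73288, -1)) = Mul(Rational(15, 131), Pow(-73288, -1)) = Mul(Rational(15, 131), Rational(-1, 73288)) = Rational(-15, 9600728)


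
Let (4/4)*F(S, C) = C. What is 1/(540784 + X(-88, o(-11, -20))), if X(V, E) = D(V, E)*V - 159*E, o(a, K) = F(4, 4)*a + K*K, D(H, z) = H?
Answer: 1/491924 ≈ 2.0328e-6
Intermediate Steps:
F(S, C) = C
o(a, K) = K**2 + 4*a (o(a, K) = 4*a + K*K = 4*a + K**2 = K**2 + 4*a)
X(V, E) = V**2 - 159*E (X(V, E) = V*V - 159*E = V**2 - 159*E)
1/(540784 + X(-88, o(-11, -20))) = 1/(540784 + ((-88)**2 - 159*((-20)**2 + 4*(-11)))) = 1/(540784 + (7744 - 159*(400 - 44))) = 1/(540784 + (7744 - 159*356)) = 1/(540784 + (7744 - 56604)) = 1/(540784 - 48860) = 1/491924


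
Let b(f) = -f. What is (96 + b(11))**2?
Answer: 7225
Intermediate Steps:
(96 + b(11))**2 = (96 - 1*11)**2 = (96 - 11)**2 = 85**2 = 7225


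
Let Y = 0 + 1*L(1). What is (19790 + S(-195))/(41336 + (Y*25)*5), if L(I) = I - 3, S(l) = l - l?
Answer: 9895/20543 ≈ 0.48167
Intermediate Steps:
S(l) = 0
L(I) = -3 + I
Y = -2 (Y = 0 + 1*(-3 + 1) = 0 + 1*(-2) = 0 - 2 = -2)
(19790 + S(-195))/(41336 + (Y*25)*5) = (19790 + 0)/(41336 - 2*25*5) = 19790/(41336 - 50*5) = 19790/(41336 - 250) = 19790/41086 = 19790*(1/41086) = 9895/20543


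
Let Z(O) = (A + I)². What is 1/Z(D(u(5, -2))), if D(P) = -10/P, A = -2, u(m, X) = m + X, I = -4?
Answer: 1/36 ≈ 0.027778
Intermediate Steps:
u(m, X) = X + m
Z(O) = 36 (Z(O) = (-2 - 4)² = (-6)² = 36)
1/Z(D(u(5, -2))) = 1/36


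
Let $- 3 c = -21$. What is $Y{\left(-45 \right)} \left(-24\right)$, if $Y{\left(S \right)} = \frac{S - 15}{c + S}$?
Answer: $- \frac{720}{19} \approx -37.895$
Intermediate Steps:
$c = 7$ ($c = \left(- \frac{1}{3}\right) \left(-21\right) = 7$)
$Y{\left(S \right)} = \frac{-15 + S}{7 + S}$ ($Y{\left(S \right)} = \frac{S - 15}{7 + S} = \frac{-15 + S}{7 + S}$)
$Y{\left(-45 \right)} \left(-24\right) = \frac{-15 - 45}{7 - 45} \left(-24\right) = \frac{1}{-38} \left(-60\right) \left(-24\right) = \left(- \frac{1}{38}\right) \left(-60\right) \left(-24\right) = \frac{30}{19} \left(-24\right) = - \frac{720}{19}$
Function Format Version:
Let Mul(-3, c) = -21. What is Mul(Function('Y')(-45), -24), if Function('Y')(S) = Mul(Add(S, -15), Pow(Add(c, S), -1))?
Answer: Rational(-720, 19) ≈ -37.895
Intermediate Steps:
c = 7 (c = Mul(Rational(-1, 3), -21) = 7)
Function('Y')(S) = Mul(Pow(Add(7, S), -1), Add(-15, S)) (Function('Y')(S) = Mul(Add(S, -15), Pow(Add(7, S), -1)) = Mul(Add(-15, S), Pow(Add(7, S), -1)) = Mul(Pow(Add(7, S), -1), Add(-15, S)))
Mul(Function('Y')(-45), -24) = Mul(Mul(Pow(Add(7, -45), -1), Add(-15, -45)), -24) = Mul(Mul(Pow(-38, -1), -60), -24) = Mul(Mul(Rational(-1, 38), -60), -24) = Mul(Rational(30, 19), -24) = Rational(-720, 19)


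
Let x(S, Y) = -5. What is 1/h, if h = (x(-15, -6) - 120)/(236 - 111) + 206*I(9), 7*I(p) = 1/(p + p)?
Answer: 63/40 ≈ 1.5750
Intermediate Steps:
I(p) = 1/(14*p) (I(p) = 1/(7*(p + p)) = 1/(7*((2*p))) = (1/(2*p))/7 = 1/(14*p))
h = 40/63 (h = (-5 - 120)/(236 - 111) + 206*((1/14)/9) = -125/125 + 206*((1/14)*(1/9)) = -125*1/125 + 206*(1/126) = -1 + 103/63 = 40/63 ≈ 0.63492)
1/h = 1/(40/63) = 63/40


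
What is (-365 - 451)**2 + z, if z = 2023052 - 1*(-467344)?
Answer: 3156252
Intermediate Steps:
z = 2490396 (z = 2023052 + 467344 = 2490396)
(-365 - 451)**2 + z = (-365 - 451)**2 + 2490396 = (-816)**2 + 2490396 = 665856 + 2490396 = 3156252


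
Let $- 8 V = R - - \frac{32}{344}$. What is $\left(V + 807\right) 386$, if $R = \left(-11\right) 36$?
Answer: $\frac{14215994}{43} \approx 3.306 \cdot 10^{5}$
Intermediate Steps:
$R = -396$
$V = \frac{2128}{43}$ ($V = - \frac{-396 - - \frac{32}{344}}{8} = - \frac{-396 - \left(-32\right) \frac{1}{344}}{8} = - \frac{-396 - - \frac{4}{43}}{8} = - \frac{-396 + \frac{4}{43}}{8} = \left(- \frac{1}{8}\right) \left(- \frac{17024}{43}\right) = \frac{2128}{43} \approx 49.488$)
$\left(V + 807\right) 386 = \left(\frac{2128}{43} + 807\right) 386 = \frac{36829}{43} \cdot 386 = \frac{14215994}{43}$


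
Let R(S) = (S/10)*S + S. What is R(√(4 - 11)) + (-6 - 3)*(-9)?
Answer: 803/10 + I*√7 ≈ 80.3 + 2.6458*I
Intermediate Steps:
R(S) = S + S²/10 (R(S) = (S*(⅒))*S + S = (S/10)*S + S = S²/10 + S = S + S²/10)
R(√(4 - 11)) + (-6 - 3)*(-9) = √(4 - 11)*(10 + √(4 - 11))/10 + (-6 - 3)*(-9) = √(-7)*(10 + √(-7))/10 - 9*(-9) = (I*√7)*(10 + I*√7)/10 + 81 = I*√7*(10 + I*√7)/10 + 81 = 81 + I*√7*(10 + I*√7)/10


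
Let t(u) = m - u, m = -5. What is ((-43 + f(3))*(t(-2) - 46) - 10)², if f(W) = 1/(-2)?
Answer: 18003049/4 ≈ 4.5008e+6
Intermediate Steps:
f(W) = -½
t(u) = -5 - u
((-43 + f(3))*(t(-2) - 46) - 10)² = ((-43 - ½)*((-5 - 1*(-2)) - 46) - 10)² = (-87*((-5 + 2) - 46)/2 - 10)² = (-87*(-3 - 46)/2 - 10)² = (-87/2*(-49) - 10)² = (4263/2 - 10)² = (4243/2)² = 18003049/4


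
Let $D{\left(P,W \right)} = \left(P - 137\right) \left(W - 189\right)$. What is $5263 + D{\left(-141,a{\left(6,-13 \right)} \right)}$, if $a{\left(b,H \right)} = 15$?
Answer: $53635$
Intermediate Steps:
$D{\left(P,W \right)} = \left(-189 + W\right) \left(-137 + P\right)$ ($D{\left(P,W \right)} = \left(-137 + P\right) \left(-189 + W\right) = \left(-189 + W\right) \left(-137 + P\right)$)
$5263 + D{\left(-141,a{\left(6,-13 \right)} \right)} = 5263 - -48372 = 5263 + \left(25893 + 26649 - 2055 - 2115\right) = 5263 + 48372 = 53635$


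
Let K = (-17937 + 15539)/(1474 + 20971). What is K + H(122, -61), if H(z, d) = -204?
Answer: -4581178/22445 ≈ -204.11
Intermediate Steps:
K = -2398/22445 ≈ -0.10684
K + H(122, -61) = -2398/22445 - 204 = -4581178/22445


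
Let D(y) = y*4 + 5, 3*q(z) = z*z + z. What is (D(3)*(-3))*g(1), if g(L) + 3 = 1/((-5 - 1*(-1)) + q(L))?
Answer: 1683/10 ≈ 168.30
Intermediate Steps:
q(z) = z/3 + z**2/3 (q(z) = (z*z + z)/3 = (z**2 + z)/3 = (z + z**2)/3 = z/3 + z**2/3)
g(L) = -3 + 1/(-4 + L*(1 + L)/3) (g(L) = -3 + 1/((-5 - 1*(-1)) + L*(1 + L)/3) = -3 + 1/((-5 + 1) + L*(1 + L)/3) = -3 + 1/(-4 + L*(1 + L)/3))
D(y) = 5 + 4*y (D(y) = 4*y + 5 = 5 + 4*y)
(D(3)*(-3))*g(1) = ((5 + 4*3)*(-3))*(3*(13 - 1*1*(1 + 1))/(-12 + 1*(1 + 1))) = ((5 + 12)*(-3))*(3*(13 - 1*1*2)/(-12 + 1*2)) = (17*(-3))*(3*(13 - 2)/(-12 + 2)) = -153*11/(-10) = -153*(-1)*11/10 = -51*(-33/10) = 1683/10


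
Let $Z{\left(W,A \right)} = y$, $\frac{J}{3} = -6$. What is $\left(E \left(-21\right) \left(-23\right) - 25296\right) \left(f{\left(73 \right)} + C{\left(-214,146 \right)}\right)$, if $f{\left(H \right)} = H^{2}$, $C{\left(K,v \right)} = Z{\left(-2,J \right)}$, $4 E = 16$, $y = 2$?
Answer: $-124553484$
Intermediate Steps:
$J = -18$ ($J = 3 \left(-6\right) = -18$)
$E = 4$ ($E = \frac{1}{4} \cdot 16 = 4$)
$Z{\left(W,A \right)} = 2$
$C{\left(K,v \right)} = 2$
$\left(E \left(-21\right) \left(-23\right) - 25296\right) \left(f{\left(73 \right)} + C{\left(-214,146 \right)}\right) = \left(4 \left(-21\right) \left(-23\right) - 25296\right) \left(73^{2} + 2\right) = \left(\left(-84\right) \left(-23\right) - 25296\right) \left(5329 + 2\right) = \left(1932 - 25296\right) 5331 = \left(-23364\right) 5331 = -124553484$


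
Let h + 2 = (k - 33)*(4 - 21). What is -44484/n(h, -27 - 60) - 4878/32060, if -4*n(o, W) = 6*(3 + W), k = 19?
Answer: -16985377/48090 ≈ -353.20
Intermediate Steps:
h = 236 (h = -2 + (19 - 33)*(4 - 21) = -2 - 14*(-17) = -2 + 238 = 236)
n(o, W) = -9/2 - 3*W/2 (n(o, W) = -3*(3 + W)/2 = -(18 + 6*W)/4 = -9/2 - 3*W/2)
-44484/n(h, -27 - 60) - 4878/32060 = -44484/(-9/2 - 3*(-27 - 60)/2) - 4878/32060 = -44484/(-9/2 - 3/2*(-87)) - 4878*1/32060 = -44484/(-9/2 + 261/2) - 2439/16030 = -44484/126 - 2439/16030 = -44484*1/126 - 2439/16030 = -7414/21 - 2439/16030 = -16985377/48090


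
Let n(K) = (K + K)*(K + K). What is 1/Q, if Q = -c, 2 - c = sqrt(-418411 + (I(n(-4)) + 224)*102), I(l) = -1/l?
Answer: -64/12658195 - 4*I*sqrt(25316134)/12658195 ≈ -5.056e-6 - 0.00159*I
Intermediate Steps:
n(K) = 4*K**2 (n(K) = (2*K)*(2*K) = 4*K**2)
c = 2 - I*sqrt(25316134)/8 (c = 2 - sqrt(-418411 + (-1/(4*(-4)**2) + 224)*102) = 2 - sqrt(-418411 + (-1/(4*16) + 224)*102) = 2 - sqrt(-418411 + (-1/64 + 224)*102) = 2 - sqrt(-418411 + (14335/64)*102) = 2 - sqrt(-418411 + 731085/32) = 2 - sqrt(-12658067/32) = 2 - I*sqrt(25316134)/8 ≈ 2.0 - 628.94*I)
Q = -2 + I*sqrt(25316134)/8 (Q = -(2 - I*sqrt(25316134)/8) = -2 + I*sqrt(25316134)/8 ≈ -2.0 + 628.94*I)
1/Q = 1/(-2 + I*sqrt(25316134)/8)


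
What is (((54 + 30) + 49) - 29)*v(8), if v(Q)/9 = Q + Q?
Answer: 14976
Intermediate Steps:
v(Q) = 18*Q (v(Q) = 9*(Q + Q) = 9*(2*Q) = 18*Q)
(((54 + 30) + 49) - 29)*v(8) = (((54 + 30) + 49) - 29)*(18*8) = ((84 + 49) - 29)*144 = (133 - 29)*144 = 104*144 = 14976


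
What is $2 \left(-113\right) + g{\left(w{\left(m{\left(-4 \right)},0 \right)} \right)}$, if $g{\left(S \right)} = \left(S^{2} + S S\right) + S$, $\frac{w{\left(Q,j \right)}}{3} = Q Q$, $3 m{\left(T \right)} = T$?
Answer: $- \frac{1474}{9} \approx -163.78$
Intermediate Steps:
$m{\left(T \right)} = \frac{T}{3}$
$w{\left(Q,j \right)} = 3 Q^{2}$ ($w{\left(Q,j \right)} = 3 Q Q = 3 Q^{2}$)
$g{\left(S \right)} = S + 2 S^{2}$ ($g{\left(S \right)} = \left(S^{2} + S^{2}\right) + S = 2 S^{2} + S = S + 2 S^{2}$)
$2 \left(-113\right) + g{\left(w{\left(m{\left(-4 \right)},0 \right)} \right)} = 2 \left(-113\right) + 3 \left(\frac{1}{3} \left(-4\right)\right)^{2} \left(1 + 2 \cdot 3 \left(\frac{1}{3} \left(-4\right)\right)^{2}\right) = -226 + 3 \left(- \frac{4}{3}\right)^{2} \left(1 + 2 \cdot 3 \left(- \frac{4}{3}\right)^{2}\right) = -226 + 3 \cdot \frac{16}{9} \left(1 + 2 \cdot 3 \cdot \frac{16}{9}\right) = -226 + \frac{16 \left(1 + 2 \cdot \frac{16}{3}\right)}{3} = -226 + \frac{16 \left(1 + \frac{32}{3}\right)}{3} = -226 + \frac{16}{3} \cdot \frac{35}{3} = -226 + \frac{560}{9} = - \frac{1474}{9}$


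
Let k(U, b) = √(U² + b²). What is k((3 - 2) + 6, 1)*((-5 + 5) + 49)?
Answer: 245*√2 ≈ 346.48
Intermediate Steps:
k((3 - 2) + 6, 1)*((-5 + 5) + 49) = √(((3 - 2) + 6)² + 1²)*((-5 + 5) + 49) = √((1 + 6)² + 1)*(0 + 49) = √(7² + 1)*49 = √(49 + 1)*49 = √50*49 = (5*√2)*49 = 245*√2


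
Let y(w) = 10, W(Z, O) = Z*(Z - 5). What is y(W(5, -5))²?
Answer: 100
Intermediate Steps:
W(Z, O) = Z*(-5 + Z)
y(W(5, -5))² = 10² = 100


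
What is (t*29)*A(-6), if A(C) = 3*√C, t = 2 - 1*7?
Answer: -435*I*√6 ≈ -1065.5*I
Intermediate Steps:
t = -5 (t = 2 - 7 = -5)
(t*29)*A(-6) = (-5*29)*(3*√(-6)) = -435*I*√6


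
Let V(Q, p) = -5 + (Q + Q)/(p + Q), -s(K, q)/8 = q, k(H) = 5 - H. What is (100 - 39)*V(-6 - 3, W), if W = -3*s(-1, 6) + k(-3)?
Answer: -44713/143 ≈ -312.68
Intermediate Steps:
s(K, q) = -8*q
W = 152 (W = -(-24)*6 + (5 - 1*(-3)) = -3*(-48) + (5 + 3) = 144 + 8 = 152)
V(Q, p) = -5 + 2*Q/(Q + p) (V(Q, p) = -5 + (2*Q)/(Q + p) = -5 + 2*Q/(Q + p))
(100 - 39)*V(-6 - 3, W) = (100 - 39)*((-5*152 - 3*(-6 - 3))/((-6 - 3) + 152)) = 61*((-760 - 3*(-9))/(-9 + 152)) = 61*((-760 + 27)/143) = 61*((1/143)*(-733)) = 61*(-733/143) = -44713/143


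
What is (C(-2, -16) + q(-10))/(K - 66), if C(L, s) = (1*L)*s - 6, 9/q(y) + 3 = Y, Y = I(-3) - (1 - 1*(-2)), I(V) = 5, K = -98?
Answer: -17/164 ≈ -0.10366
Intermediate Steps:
Y = 2 (Y = 5 - (1 - 1*(-2)) = 5 - (1 + 2) = 5 - 1*3 = 5 - 3 = 2)
q(y) = -9 (q(y) = 9/(-3 + 2) = 9/(-1) = 9*(-1) = -9)
C(L, s) = -6 + L*s (C(L, s) = L*s - 6 = -6 + L*s)
(C(-2, -16) + q(-10))/(K - 66) = ((-6 - 2*(-16)) - 9)/(-98 - 66) = ((-6 + 32) - 9)/(-164) = (26 - 9)*(-1/164) = 17*(-1/164) = -17/164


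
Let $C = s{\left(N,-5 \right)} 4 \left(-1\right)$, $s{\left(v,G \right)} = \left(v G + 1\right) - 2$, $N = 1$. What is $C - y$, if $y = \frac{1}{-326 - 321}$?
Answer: $\frac{15529}{647} \approx 24.002$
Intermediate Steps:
$s{\left(v,G \right)} = -1 + G v$ ($s{\left(v,G \right)} = \left(G v + 1\right) - 2 = \left(1 + G v\right) - 2 = -1 + G v$)
$C = 24$ ($C = \left(-1 - 5\right) 4 \left(-1\right) = \left(-6\right) 4 \left(-1\right) = \left(-24\right) \left(-1\right) = 24$)
$y = - \frac{1}{647}$ ($y = \frac{1}{-647} = - \frac{1}{647} \approx -0.0015456$)
$C - y = 24 - - \frac{1}{647} = 24 + \frac{1}{647} = \frac{15529}{647}$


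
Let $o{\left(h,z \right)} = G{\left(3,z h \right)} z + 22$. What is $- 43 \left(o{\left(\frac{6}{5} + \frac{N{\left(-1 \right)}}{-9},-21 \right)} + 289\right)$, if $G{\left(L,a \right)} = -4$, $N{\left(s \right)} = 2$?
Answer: $-16985$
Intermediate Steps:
$o{\left(h,z \right)} = 22 - 4 z$ ($o{\left(h,z \right)} = - 4 z + 22 = 22 - 4 z$)
$- 43 \left(o{\left(\frac{6}{5} + \frac{N{\left(-1 \right)}}{-9},-21 \right)} + 289\right) = - 43 \left(\left(22 - -84\right) + 289\right) = - 43 \left(\left(22 + 84\right) + 289\right) = - 43 \left(106 + 289\right) = \left(-43\right) 395 = -16985$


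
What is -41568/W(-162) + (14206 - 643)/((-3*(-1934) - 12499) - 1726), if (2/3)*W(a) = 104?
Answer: -29353591/109499 ≈ -268.07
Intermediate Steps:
W(a) = 156 (W(a) = (3/2)*104 = 156)
-41568/W(-162) + (14206 - 643)/((-3*(-1934) - 12499) - 1726) = -41568/156 + (14206 - 643)/((-3*(-1934) - 12499) - 1726) = -41568*1/156 + 13563/((5802 - 12499) - 1726) = -3464/13 + 13563/(-6697 - 1726) = -3464/13 + 13563/(-8423) = -3464/13 + 13563*(-1/8423) = -3464/13 - 13563/8423 = -29353591/109499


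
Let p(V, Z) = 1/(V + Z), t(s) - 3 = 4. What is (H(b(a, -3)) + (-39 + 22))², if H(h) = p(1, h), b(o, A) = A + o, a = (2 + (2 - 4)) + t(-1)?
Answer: 7056/25 ≈ 282.24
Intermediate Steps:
t(s) = 7 (t(s) = 3 + 4 = 7)
a = 7 (a = (2 + (2 - 4)) + 7 = (2 - 2) + 7 = 0 + 7 = 7)
H(h) = 1/(1 + h)
(H(b(a, -3)) + (-39 + 22))² = (1/(1 + (-3 + 7)) + (-39 + 22))² = (1/(1 + 4) - 17)² = (1/5 - 17)² = (⅕ - 17)² = (-84/5)² = 7056/25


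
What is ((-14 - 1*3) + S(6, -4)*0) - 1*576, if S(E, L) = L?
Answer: -593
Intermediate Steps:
((-14 - 1*3) + S(6, -4)*0) - 1*576 = ((-14 - 1*3) - 4*0) - 1*576 = ((-14 - 3) + 0) - 576 = (-17 + 0) - 576 = -17 - 576 = -593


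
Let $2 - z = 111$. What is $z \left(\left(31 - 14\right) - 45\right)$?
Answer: $3052$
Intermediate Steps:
$z = -109$ ($z = 2 - 111 = -109$)
$z \left(\left(31 - 14\right) - 45\right) = - 109 \left(\left(31 - 14\right) - 45\right) = - 109 \left(17 - 45\right) = \left(-109\right) \left(-28\right) = 3052$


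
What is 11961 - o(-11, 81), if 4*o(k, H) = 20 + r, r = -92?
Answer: 11979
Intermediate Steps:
o(k, H) = -18 (o(k, H) = (20 - 92)/4 = (1/4)*(-72) = -18)
11961 - o(-11, 81) = 11961 - 1*(-18) = 11961 + 18 = 11979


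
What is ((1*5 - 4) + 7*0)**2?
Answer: 1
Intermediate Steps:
((1*5 - 4) + 7*0)**2 = ((5 - 4) + 0)**2 = (1 + 0)**2 = 1**2 = 1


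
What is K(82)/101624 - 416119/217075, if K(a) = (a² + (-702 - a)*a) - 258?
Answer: -1443141787/580527100 ≈ -2.4859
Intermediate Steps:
K(a) = -258 + a² + a*(-702 - a) (K(a) = (a² + a*(-702 - a)) - 258 = -258 + a² + a*(-702 - a))
K(82)/101624 - 416119/217075 = (-258 - 702*82)/101624 - 416119/217075 = (-258 - 57564)*(1/101624) - 416119*1/217075 = -57822*1/101624 - 21901/11425 = -28911/50812 - 21901/11425 = -1443141787/580527100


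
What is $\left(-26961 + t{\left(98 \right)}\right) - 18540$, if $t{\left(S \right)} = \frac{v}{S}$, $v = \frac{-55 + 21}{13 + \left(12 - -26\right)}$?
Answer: $- \frac{6688648}{147} \approx -45501.0$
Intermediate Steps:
$v = - \frac{2}{3}$ ($v = - \frac{34}{13 + \left(12 + 26\right)} = - \frac{34}{13 + 38} = - \frac{34}{51} = \left(-34\right) \frac{1}{51} = - \frac{2}{3} \approx -0.66667$)
$t{\left(S \right)} = - \frac{2}{3 S}$
$\left(-26961 + t{\left(98 \right)}\right) - 18540 = \left(-26961 - \frac{2}{3 \cdot 98}\right) - 18540 = \left(-26961 - \frac{1}{147}\right) - 18540 = - \frac{3963268}{147} - 18540 = - \frac{6688648}{147}$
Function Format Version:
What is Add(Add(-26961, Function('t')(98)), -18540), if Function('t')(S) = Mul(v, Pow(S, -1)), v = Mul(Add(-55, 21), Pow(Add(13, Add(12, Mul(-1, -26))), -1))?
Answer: Rational(-6688648, 147) ≈ -45501.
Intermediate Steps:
v = Rational(-2, 3) (v = Mul(-34, Pow(Add(13, Add(12, 26)), -1)) = Mul(-34, Pow(Add(13, 38), -1)) = Mul(-34, Pow(51, -1)) = Mul(-34, Rational(1, 51)) = Rational(-2, 3) ≈ -0.66667)
Function('t')(S) = Mul(Rational(-2, 3), Pow(S, -1))
Add(Add(-26961, Function('t')(98)), -18540) = Add(Add(-26961, Mul(Rational(-2, 3), Pow(98, -1))), -18540) = Add(Add(-26961, Mul(Rational(-2, 3), Rational(1, 98))), -18540) = Add(Add(-26961, Rational(-1, 147)), -18540) = Add(Rational(-3963268, 147), -18540) = Rational(-6688648, 147)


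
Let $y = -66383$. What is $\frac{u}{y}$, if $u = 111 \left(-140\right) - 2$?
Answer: $\frac{15542}{66383} \approx 0.23413$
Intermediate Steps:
$u = -15542$ ($u = -15540 - 2 = -15542$)
$\frac{u}{y} = - \frac{15542}{-66383} = \left(-15542\right) \left(- \frac{1}{66383}\right) = \frac{15542}{66383}$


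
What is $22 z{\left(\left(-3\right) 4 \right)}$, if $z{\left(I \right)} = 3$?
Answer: $66$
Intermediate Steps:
$22 z{\left(\left(-3\right) 4 \right)} = 22 \cdot 3 = 66$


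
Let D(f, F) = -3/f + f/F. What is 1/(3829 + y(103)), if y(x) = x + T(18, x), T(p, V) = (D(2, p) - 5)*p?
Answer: 1/3817 ≈ 0.00026199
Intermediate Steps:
T(p, V) = p*(-13/2 + 2/p) (T(p, V) = ((-3/2 + 2/p) - 5)*p = (-13/2 + 2/p)*p = p*(-13/2 + 2/p))
y(x) = -115 + x (y(x) = x + (2 - 13/2*18) = x + (2 - 117) = x - 115 = -115 + x)
1/(3829 + y(103)) = 1/(3829 + (-115 + 103)) = 1/(3829 - 12) = 1/3817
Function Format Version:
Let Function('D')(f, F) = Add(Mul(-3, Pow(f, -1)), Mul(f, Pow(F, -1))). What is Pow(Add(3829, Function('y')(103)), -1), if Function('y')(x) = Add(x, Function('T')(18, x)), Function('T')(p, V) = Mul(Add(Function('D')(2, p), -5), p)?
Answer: Rational(1, 3817) ≈ 0.00026199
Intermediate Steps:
Function('T')(p, V) = Mul(p, Add(Rational(-13, 2), Mul(2, Pow(p, -1)))) (Function('T')(p, V) = Mul(Add(Add(Mul(-3, Pow(2, -1)), Mul(2, Pow(p, -1))), -5), p) = Mul(Add(Add(Mul(-3, Rational(1, 2)), Mul(2, Pow(p, -1))), -5), p) = Mul(Add(Add(Rational(-3, 2), Mul(2, Pow(p, -1))), -5), p) = Mul(Add(Rational(-13, 2), Mul(2, Pow(p, -1))), p) = Mul(p, Add(Rational(-13, 2), Mul(2, Pow(p, -1)))))
Function('y')(x) = Add(-115, x) (Function('y')(x) = Add(x, Add(2, Mul(Rational(-13, 2), 18))) = Add(x, Add(2, -117)) = Add(x, -115) = Add(-115, x))
Pow(Add(3829, Function('y')(103)), -1) = Pow(Add(3829, Add(-115, 103)), -1) = Pow(Add(3829, -12), -1) = Pow(3817, -1) = Rational(1, 3817)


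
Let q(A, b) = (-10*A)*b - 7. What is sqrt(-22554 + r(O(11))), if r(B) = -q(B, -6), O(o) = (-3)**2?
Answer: I*sqrt(23087) ≈ 151.94*I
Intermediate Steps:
O(o) = 9
q(A, b) = -7 - 10*A*b (q(A, b) = -10*A*b - 7 = -7 - 10*A*b)
r(B) = 7 - 60*B (r(B) = -(-7 - 10*B*(-6)) = -(-7 + 60*B) = 7 - 60*B)
sqrt(-22554 + r(O(11))) = sqrt(-22554 + (7 - 60*9)) = sqrt(-22554 + (7 - 540)) = sqrt(-22554 - 533) = sqrt(-23087) = I*sqrt(23087)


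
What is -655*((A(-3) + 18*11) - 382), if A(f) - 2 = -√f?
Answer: 119210 + 655*I*√3 ≈ 1.1921e+5 + 1134.5*I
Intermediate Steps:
A(f) = 2 - √f
-655*((A(-3) + 18*11) - 382) = -655*(((2 - √(-3)) + 18*11) - 382) = -655*(((2 - I*√3) + 198) - 382) = -655*((200 - I*√3) - 382) = -655*(-182 - I*√3) = 119210 + 655*I*√3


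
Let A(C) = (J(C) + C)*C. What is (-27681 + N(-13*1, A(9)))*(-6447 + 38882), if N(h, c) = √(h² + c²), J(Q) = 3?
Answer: -897833235 + 32435*√11833 ≈ -8.9431e+8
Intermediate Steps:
A(C) = C*(3 + C) (A(C) = (3 + C)*C = C*(3 + C))
N(h, c) = √(c² + h²)
(-27681 + N(-13*1, A(9)))*(-6447 + 38882) = (-27681 + √((9*(3 + 9))² + (-13*1)²))*(-6447 + 38882) = (-27681 + √((9*12)² + (-13)²))*32435 = (-27681 + √(108² + 169))*32435 = (-27681 + √(11664 + 169))*32435 = (-27681 + √11833)*32435 = -897833235 + 32435*√11833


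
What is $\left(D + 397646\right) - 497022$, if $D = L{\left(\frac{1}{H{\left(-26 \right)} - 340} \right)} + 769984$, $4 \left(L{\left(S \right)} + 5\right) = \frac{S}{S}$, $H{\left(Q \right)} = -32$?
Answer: $\frac{2682413}{4} \approx 6.706 \cdot 10^{5}$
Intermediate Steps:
$L{\left(S \right)} = - \frac{19}{4}$ ($L{\left(S \right)} = -5 + \frac{S \frac{1}{S}}{4} = -5 + \frac{1}{4} \cdot 1 = -5 + \frac{1}{4} = - \frac{19}{4}$)
$D = \frac{3079917}{4}$ ($D = - \frac{19}{4} + 769984 = \frac{3079917}{4} \approx 7.6998 \cdot 10^{5}$)
$\left(D + 397646\right) - 497022 = \left(\frac{3079917}{4} + 397646\right) - 497022 = \frac{4670501}{4} - 497022 = \frac{2682413}{4}$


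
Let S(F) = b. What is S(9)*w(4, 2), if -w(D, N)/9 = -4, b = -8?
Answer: -288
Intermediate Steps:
w(D, N) = 36 (w(D, N) = -9*(-4) = 36)
S(F) = -8
S(9)*w(4, 2) = -8*36 = -288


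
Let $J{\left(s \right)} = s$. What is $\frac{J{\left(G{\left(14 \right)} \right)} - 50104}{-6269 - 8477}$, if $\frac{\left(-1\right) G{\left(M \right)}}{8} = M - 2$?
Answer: $\frac{25100}{7373} \approx 3.4043$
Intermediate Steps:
$G{\left(M \right)} = 16 - 8 M$ ($G{\left(M \right)} = - 8 \left(M - 2\right) = - 8 \left(-2 + M\right) = 16 - 8 M$)
$\frac{J{\left(G{\left(14 \right)} \right)} - 50104}{-6269 - 8477} = \frac{\left(16 - 112\right) - 50104}{-6269 - 8477} = \frac{\left(16 - 112\right) - 50104}{-14746} = \left(-96 - 50104\right) \left(- \frac{1}{14746}\right) = \left(-50200\right) \left(- \frac{1}{14746}\right) = \frac{25100}{7373}$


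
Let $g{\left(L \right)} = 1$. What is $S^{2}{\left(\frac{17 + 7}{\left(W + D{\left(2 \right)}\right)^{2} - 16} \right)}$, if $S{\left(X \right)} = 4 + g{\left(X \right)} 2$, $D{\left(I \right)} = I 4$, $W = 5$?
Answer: $36$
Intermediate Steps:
$D{\left(I \right)} = 4 I$
$S{\left(X \right)} = 6$ ($S{\left(X \right)} = 4 + 1 \cdot 2 = 4 + 2 = 6$)
$S^{2}{\left(\frac{17 + 7}{\left(W + D{\left(2 \right)}\right)^{2} - 16} \right)} = 6^{2} = 36$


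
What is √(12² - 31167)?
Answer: 9*I*√383 ≈ 176.13*I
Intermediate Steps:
√(12² - 31167) = √(144 - 31167) = √(-31023) = 9*I*√383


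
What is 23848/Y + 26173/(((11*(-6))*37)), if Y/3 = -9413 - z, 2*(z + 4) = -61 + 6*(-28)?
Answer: -175118147/15131446 ≈ -11.573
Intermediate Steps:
z = -237/2 (z = -4 + (-61 + 6*(-28))/2 = -4 + (-61 - 168)/2 = -4 + (1/2)*(-229) = -4 - 229/2 = -237/2 ≈ -118.50)
Y = -55767/2 (Y = 3*(-9413 - 1*(-237/2)) = 3*(-9413 + 237/2) = 3*(-18589/2) = -55767/2 ≈ -27884.)
23848/Y + 26173/(((11*(-6))*37)) = 23848/(-55767/2) + 26173/(((11*(-6))*37)) = 23848*(-2/55767) + 26173/((-66*37)) = -47696/55767 + 26173/(-2442) = -47696/55767 + 26173*(-1/2442) = -47696/55767 - 26173/2442 = -175118147/15131446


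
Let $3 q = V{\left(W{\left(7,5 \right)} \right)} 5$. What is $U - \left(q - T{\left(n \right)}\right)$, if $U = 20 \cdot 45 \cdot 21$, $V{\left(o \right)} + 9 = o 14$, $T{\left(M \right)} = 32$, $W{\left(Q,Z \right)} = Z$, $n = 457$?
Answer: $\frac{56491}{3} \approx 18830.0$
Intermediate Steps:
$V{\left(o \right)} = -9 + 14 o$ ($V{\left(o \right)} = -9 + o 14 = -9 + 14 o$)
$U = 18900$ ($U = 900 \cdot 21 = 18900$)
$q = \frac{305}{3}$ ($q = \frac{\left(-9 + 14 \cdot 5\right) 5}{3} = \frac{\left(-9 + 70\right) 5}{3} = \frac{61 \cdot 5}{3} = \frac{1}{3} \cdot 305 = \frac{305}{3} \approx 101.67$)
$U - \left(q - T{\left(n \right)}\right) = 18900 - \left(\frac{305}{3} - 32\right) = 18900 - \frac{209}{3} = \frac{56491}{3}$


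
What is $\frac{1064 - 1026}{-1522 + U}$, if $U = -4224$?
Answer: $- \frac{19}{2873} \approx -0.0066133$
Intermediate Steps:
$\frac{1064 - 1026}{-1522 + U} = \frac{1064 - 1026}{-1522 - 4224} = \frac{38}{-5746} = 38 \left(- \frac{1}{5746}\right) = - \frac{19}{2873}$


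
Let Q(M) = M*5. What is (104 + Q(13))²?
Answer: 28561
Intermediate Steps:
Q(M) = 5*M
(104 + Q(13))² = (104 + 5*13)² = (104 + 65)² = 169² = 28561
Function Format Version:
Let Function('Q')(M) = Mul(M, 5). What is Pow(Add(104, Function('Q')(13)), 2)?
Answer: 28561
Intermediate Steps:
Function('Q')(M) = Mul(5, M)
Pow(Add(104, Function('Q')(13)), 2) = Pow(Add(104, Mul(5, 13)), 2) = Pow(Add(104, 65), 2) = Pow(169, 2) = 28561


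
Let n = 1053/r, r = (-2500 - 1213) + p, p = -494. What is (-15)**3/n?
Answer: 525875/39 ≈ 13484.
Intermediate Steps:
r = -4207 (r = (-2500 - 1213) - 494 = -3713 - 494 = -4207)
n = -1053/4207 (n = 1053/(-4207) = 1053*(-1/4207) = -1053/4207 ≈ -0.25030)
(-15)**3/n = (-15)**3/(-1053/4207) = -3375*(-4207/1053) = 525875/39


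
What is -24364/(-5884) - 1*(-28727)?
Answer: 42263508/1471 ≈ 28731.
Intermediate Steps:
-24364/(-5884) - 1*(-28727) = -24364*(-1/5884) + 28727 = 6091/1471 + 28727 = 42263508/1471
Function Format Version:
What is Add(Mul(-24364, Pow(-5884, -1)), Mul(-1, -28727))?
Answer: Rational(42263508, 1471) ≈ 28731.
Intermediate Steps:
Add(Mul(-24364, Pow(-5884, -1)), Mul(-1, -28727)) = Add(Mul(-24364, Rational(-1, 5884)), 28727) = Add(Rational(6091, 1471), 28727) = Rational(42263508, 1471)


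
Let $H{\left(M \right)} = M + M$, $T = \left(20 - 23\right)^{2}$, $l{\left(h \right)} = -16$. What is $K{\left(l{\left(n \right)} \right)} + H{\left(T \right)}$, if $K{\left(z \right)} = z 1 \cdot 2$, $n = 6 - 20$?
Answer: $-14$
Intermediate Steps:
$n = -14$
$K{\left(z \right)} = 2 z$ ($K{\left(z \right)} = z 2 = 2 z$)
$T = 9$ ($T = \left(-3\right)^{2} = 9$)
$H{\left(M \right)} = 2 M$
$K{\left(l{\left(n \right)} \right)} + H{\left(T \right)} = 2 \left(-16\right) + 2 \cdot 9 = -32 + 18 = -14$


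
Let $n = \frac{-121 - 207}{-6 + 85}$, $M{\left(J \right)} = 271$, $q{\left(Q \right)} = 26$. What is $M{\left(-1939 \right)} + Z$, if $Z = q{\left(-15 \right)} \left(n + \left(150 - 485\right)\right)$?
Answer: $- \frac{675209}{79} \approx -8547.0$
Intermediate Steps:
$n = - \frac{328}{79} \approx -4.1519$
$Z = - \frac{696618}{79}$ ($Z = 26 \left(- \frac{328}{79} + \left(150 - 485\right)\right) = 26 \left(- \frac{328}{79} - 335\right) = 26 \left(- \frac{26793}{79}\right) = - \frac{696618}{79} \approx -8818.0$)
$M{\left(-1939 \right)} + Z = 271 - \frac{696618}{79} = - \frac{675209}{79}$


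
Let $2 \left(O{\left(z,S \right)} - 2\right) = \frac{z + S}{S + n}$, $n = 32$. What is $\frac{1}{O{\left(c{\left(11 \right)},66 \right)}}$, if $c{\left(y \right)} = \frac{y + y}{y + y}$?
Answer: $\frac{196}{459} \approx 0.42702$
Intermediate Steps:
$c{\left(y \right)} = 1$ ($c{\left(y \right)} = \frac{2 y}{2 y} = 2 y \frac{1}{2 y} = 1$)
$O{\left(z,S \right)} = 2 + \frac{S + z}{2 \left(32 + S\right)}$ ($O{\left(z,S \right)} = 2 + \frac{\left(z + S\right) \frac{1}{S + 32}}{2} = 2 + \frac{\left(S + z\right) \frac{1}{32 + S}}{2} = 2 + \frac{\frac{1}{32 + S} \left(S + z\right)}{2} = 2 + \frac{S + z}{2 \left(32 + S\right)}$)
$\frac{1}{O{\left(c{\left(11 \right)},66 \right)}} = \frac{1}{\frac{1}{2} \frac{1}{32 + 66} \left(128 + 1 + 5 \cdot 66\right)} = \frac{1}{\frac{1}{2} \cdot \frac{1}{98} \left(128 + 1 + 330\right)} = \frac{1}{\frac{1}{2} \cdot \frac{1}{98} \cdot 459} = \frac{1}{\frac{459}{196}} = \frac{196}{459}$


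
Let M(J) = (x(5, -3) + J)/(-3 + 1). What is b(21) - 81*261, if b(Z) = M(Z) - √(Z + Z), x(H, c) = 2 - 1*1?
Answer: -21152 - √42 ≈ -21158.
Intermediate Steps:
x(H, c) = 1 (x(H, c) = 2 - 1 = 1)
M(J) = -½ - J/2 (M(J) = (1 + J)/(-3 + 1) = (1 + J)/(-2) = (1 + J)*(-½) = -½ - J/2)
b(Z) = -½ - Z/2 - √2*√Z (b(Z) = (-½ - Z/2) - √(Z + Z) = (-½ - Z/2) - √(2*Z) = (-½ - Z/2) - √2*√Z = -½ - Z/2 - √2*√Z)
b(21) - 81*261 = (-½ - ½*21 - √2*√21) - 81*261 = (-½ - 21/2 - √42) - 21141 = (-11 - √42) - 21141 = -21152 - √42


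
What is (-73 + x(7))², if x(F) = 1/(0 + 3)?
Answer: 47524/9 ≈ 5280.4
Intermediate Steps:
x(F) = ⅓ (x(F) = 1/3 = ⅓)
(-73 + x(7))² = (-73 + ⅓)² = (-218/3)² = 47524/9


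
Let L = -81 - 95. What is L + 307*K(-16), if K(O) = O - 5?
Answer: -6623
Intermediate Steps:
K(O) = -5 + O
L = -176
L + 307*K(-16) = -176 + 307*(-5 - 16) = -176 + 307*(-21) = -176 - 6447 = -6623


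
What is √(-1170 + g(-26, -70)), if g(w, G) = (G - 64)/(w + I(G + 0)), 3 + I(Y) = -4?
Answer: 2*I*√317427/33 ≈ 34.146*I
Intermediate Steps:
I(Y) = -7 (I(Y) = -3 - 4 = -7)
g(w, G) = (-64 + G)/(-7 + w) (g(w, G) = (G - 64)/(w - 7) = (-64 + G)/(-7 + w))
√(-1170 + g(-26, -70)) = √(-1170 + (-64 - 70)/(-7 - 26)) = √(-1170 - 134/(-33)) = √(-1170 - 1/33*(-134)) = √(-1170 + 134/33) = √(-38476/33) = 2*I*√317427/33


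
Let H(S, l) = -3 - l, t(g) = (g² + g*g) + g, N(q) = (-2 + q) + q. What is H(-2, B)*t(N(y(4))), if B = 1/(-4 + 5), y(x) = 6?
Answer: -840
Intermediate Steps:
N(q) = -2 + 2*q
t(g) = g + 2*g² (t(g) = (g² + g²) + g = 2*g² + g = g + 2*g²)
B = 1 (B = 1/1 = 1)
H(-2, B)*t(N(y(4))) = (-3 - 1*1)*((-2 + 2*6)*(1 + 2*(-2 + 2*6))) = (-3 - 1)*((-2 + 12)*(1 + 2*(-2 + 12))) = -40*(1 + 2*10) = -40*(1 + 20) = -40*21 = -4*210 = -840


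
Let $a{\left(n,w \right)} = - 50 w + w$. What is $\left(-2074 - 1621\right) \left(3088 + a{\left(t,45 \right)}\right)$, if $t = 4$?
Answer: $-3262685$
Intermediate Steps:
$a{\left(n,w \right)} = - 49 w$
$\left(-2074 - 1621\right) \left(3088 + a{\left(t,45 \right)}\right) = \left(-2074 - 1621\right) \left(3088 - 2205\right) = - 3695 \left(3088 - 2205\right) = \left(-3695\right) 883 = -3262685$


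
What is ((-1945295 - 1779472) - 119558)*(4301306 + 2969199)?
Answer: -27950184134125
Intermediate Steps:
((-1945295 - 1779472) - 119558)*(4301306 + 2969199) = (-3724767 - 119558)*7270505 = -3844325*7270505 = -27950184134125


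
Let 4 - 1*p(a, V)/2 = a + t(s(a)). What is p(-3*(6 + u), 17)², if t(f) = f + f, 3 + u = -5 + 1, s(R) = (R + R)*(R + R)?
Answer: 20164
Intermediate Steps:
s(R) = 4*R² (s(R) = (2*R)*(2*R) = 4*R²)
u = -7 (u = -3 + (-5 + 1) = -3 - 4 = -7)
t(f) = 2*f
p(a, V) = 8 - 16*a² - 2*a (p(a, V) = 8 - 2*(a + 2*(4*a²)) = 8 - 2*(a + 8*a²) = 8 + (-16*a² - 2*a) = 8 - 16*a² - 2*a)
p(-3*(6 + u), 17)² = (8 - 16*9*(6 - 7)² - (-6)*(6 - 7))² = (8 - 16*(-3*(-1))² - (-6)*(-1))² = (8 - 16*3² - 2*3)² = (8 - 16*9 - 6)² = (8 - 144 - 6)² = (-142)² = 20164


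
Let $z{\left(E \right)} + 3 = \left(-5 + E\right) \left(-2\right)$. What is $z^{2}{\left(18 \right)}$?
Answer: $841$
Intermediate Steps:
$z{\left(E \right)} = 7 - 2 E$ ($z{\left(E \right)} = -3 + \left(-5 + E\right) \left(-2\right) = -3 - \left(-10 + 2 E\right) = 7 - 2 E$)
$z^{2}{\left(18 \right)} = \left(7 - 36\right)^{2} = \left(-29\right)^{2} = 841$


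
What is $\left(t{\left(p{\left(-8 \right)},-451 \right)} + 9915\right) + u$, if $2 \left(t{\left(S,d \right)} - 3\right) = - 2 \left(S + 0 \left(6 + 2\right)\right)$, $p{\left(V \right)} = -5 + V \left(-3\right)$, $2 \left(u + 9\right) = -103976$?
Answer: $-42098$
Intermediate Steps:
$u = -51997$ ($u = -9 + \frac{1}{2} \left(-103976\right) = -9 - 51988 = -51997$)
$p{\left(V \right)} = -5 - 3 V$
$t{\left(S,d \right)} = 3 - S$ ($t{\left(S,d \right)} = 3 + \frac{\left(-2\right) \left(S + 0 \left(6 + 2\right)\right)}{2} = 3 + \frac{\left(-2\right) \left(S + 0 \cdot 8\right)}{2} = 3 + \frac{\left(-2\right) \left(S + 0\right)}{2} = 3 + \frac{\left(-2\right) S}{2} = 3 - S$)
$\left(t{\left(p{\left(-8 \right)},-451 \right)} + 9915\right) + u = \left(\left(3 - \left(-5 - -24\right)\right) + 9915\right) - 51997 = \left(\left(3 - \left(-5 + 24\right)\right) + 9915\right) - 51997 = \left(\left(3 - 19\right) + 9915\right) - 51997 = \left(-16 + 9915\right) - 51997 = 9899 - 51997 = -42098$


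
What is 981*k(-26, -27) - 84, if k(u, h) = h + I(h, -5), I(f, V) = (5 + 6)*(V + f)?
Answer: -371883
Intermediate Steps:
I(f, V) = 11*V + 11*f (I(f, V) = 11*(V + f) = 11*V + 11*f)
k(u, h) = -55 + 12*h (k(u, h) = h + (11*(-5) + 11*h) = h + (-55 + 11*h) = -55 + 12*h)
981*k(-26, -27) - 84 = 981*(-55 + 12*(-27)) - 84 = 981*(-55 - 324) - 84 = 981*(-379) - 84 = -371799 - 84 = -371883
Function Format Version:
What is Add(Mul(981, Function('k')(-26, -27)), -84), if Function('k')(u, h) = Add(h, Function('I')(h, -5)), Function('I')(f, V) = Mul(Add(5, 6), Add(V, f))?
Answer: -371883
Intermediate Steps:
Function('I')(f, V) = Add(Mul(11, V), Mul(11, f)) (Function('I')(f, V) = Mul(11, Add(V, f)) = Add(Mul(11, V), Mul(11, f)))
Function('k')(u, h) = Add(-55, Mul(12, h)) (Function('k')(u, h) = Add(h, Add(Mul(11, -5), Mul(11, h))) = Add(h, Add(-55, Mul(11, h))) = Add(-55, Mul(12, h)))
Add(Mul(981, Function('k')(-26, -27)), -84) = Add(Mul(981, Add(-55, Mul(12, -27))), -84) = Add(Mul(981, Add(-55, -324)), -84) = Add(Mul(981, -379), -84) = Add(-371799, -84) = -371883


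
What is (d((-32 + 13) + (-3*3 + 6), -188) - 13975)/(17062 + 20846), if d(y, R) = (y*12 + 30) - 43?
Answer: -3563/9477 ≈ -0.37596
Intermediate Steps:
d(y, R) = -13 + 12*y (d(y, R) = (12*y + 30) - 43 = (30 + 12*y) - 43 = -13 + 12*y)
(d((-32 + 13) + (-3*3 + 6), -188) - 13975)/(17062 + 20846) = ((-13 + 12*((-32 + 13) + (-3*3 + 6))) - 13975)/(17062 + 20846) = ((-13 + 12*(-19 + (-9 + 6))) - 13975)/37908 = ((-13 + 12*(-19 - 3)) - 13975)*(1/37908) = ((-13 + 12*(-22)) - 13975)*(1/37908) = ((-13 - 264) - 13975)*(1/37908) = (-277 - 13975)*(1/37908) = -14252*1/37908 = -3563/9477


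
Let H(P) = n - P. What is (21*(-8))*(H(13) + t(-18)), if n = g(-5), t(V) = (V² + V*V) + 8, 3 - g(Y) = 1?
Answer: -108360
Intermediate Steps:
g(Y) = 2 (g(Y) = 3 - 1*1 = 3 - 1 = 2)
t(V) = 8 + 2*V² (t(V) = (V² + V²) + 8 = 2*V² + 8 = 8 + 2*V²)
n = 2
H(P) = 2 - P
(21*(-8))*(H(13) + t(-18)) = (21*(-8))*((2 - 1*13) + (8 + 2*(-18)²)) = -168*((2 - 13) + (8 + 2*324)) = -168*(-11 + (8 + 648)) = -168*(-11 + 656) = -168*645 = -108360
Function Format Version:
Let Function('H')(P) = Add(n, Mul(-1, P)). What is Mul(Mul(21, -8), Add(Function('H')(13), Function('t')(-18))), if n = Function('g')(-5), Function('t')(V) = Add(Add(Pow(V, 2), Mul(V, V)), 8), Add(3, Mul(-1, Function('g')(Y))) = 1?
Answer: -108360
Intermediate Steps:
Function('g')(Y) = 2 (Function('g')(Y) = Add(3, Mul(-1, 1)) = Add(3, -1) = 2)
Function('t')(V) = Add(8, Mul(2, Pow(V, 2))) (Function('t')(V) = Add(Add(Pow(V, 2), Pow(V, 2)), 8) = Add(Mul(2, Pow(V, 2)), 8) = Add(8, Mul(2, Pow(V, 2))))
n = 2
Function('H')(P) = Add(2, Mul(-1, P))
Mul(Mul(21, -8), Add(Function('H')(13), Function('t')(-18))) = Mul(Mul(21, -8), Add(Add(2, Mul(-1, 13)), Add(8, Mul(2, Pow(-18, 2))))) = Mul(-168, Add(Add(2, -13), Add(8, Mul(2, 324)))) = Mul(-168, Add(-11, Add(8, 648))) = Mul(-168, Add(-11, 656)) = Mul(-168, 645) = -108360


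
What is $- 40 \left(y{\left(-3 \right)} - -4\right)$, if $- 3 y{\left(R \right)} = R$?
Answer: $-200$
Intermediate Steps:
$y{\left(R \right)} = - \frac{R}{3}$
$- 40 \left(y{\left(-3 \right)} - -4\right) = - 40 \left(\left(- \frac{1}{3}\right) \left(-3\right) - -4\right) = - 40 \left(1 + 4\right) = \left(-40\right) 5 = -200$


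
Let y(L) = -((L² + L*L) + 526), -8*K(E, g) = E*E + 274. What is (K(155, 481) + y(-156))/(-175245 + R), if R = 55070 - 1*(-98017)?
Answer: 417883/177264 ≈ 2.3574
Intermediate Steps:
K(E, g) = -137/4 - E²/8 (K(E, g) = -(E*E + 274)/8 = -(E² + 274)/8 = -(274 + E²)/8 = -137/4 - E²/8)
R = 153087 (R = 55070 + 98017 = 153087)
y(L) = -526 - 2*L² (y(L) = -((L² + L²) + 526) = -(2*L² + 526) = -(526 + 2*L²) = -526 - 2*L²)
(K(155, 481) + y(-156))/(-175245 + R) = ((-137/4 - ⅛*155²) + (-526 - 2*(-156)²))/(-175245 + 153087) = ((-137/4 - ⅛*24025) + (-526 - 2*24336))/(-22158) = ((-137/4 - 24025/8) + (-526 - 48672))*(-1/22158) = (-24299/8 - 49198)*(-1/22158) = -417883/8*(-1/22158) = 417883/177264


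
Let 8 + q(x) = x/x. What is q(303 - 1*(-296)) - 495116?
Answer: -495123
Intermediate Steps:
q(x) = -7 (q(x) = -8 + x/x = -8 + 1 = -7)
q(303 - 1*(-296)) - 495116 = -7 - 495116 = -495123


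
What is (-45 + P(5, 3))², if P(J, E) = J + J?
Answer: 1225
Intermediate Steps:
P(J, E) = 2*J
(-45 + P(5, 3))² = (-45 + 2*5)² = (-45 + 10)² = (-35)² = 1225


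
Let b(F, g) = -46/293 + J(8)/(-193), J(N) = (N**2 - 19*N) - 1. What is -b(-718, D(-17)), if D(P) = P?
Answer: -17199/56549 ≈ -0.30414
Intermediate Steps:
J(N) = -1 + N**2 - 19*N
b(F, g) = 17199/56549 (b(F, g) = -46/293 + (-1 + 8**2 - 19*8)/(-193) = -46*1/293 + (-1 + 64 - 152)*(-1/193) = -46/293 - 89*(-1/193) = -46/293 + 89/193 = 17199/56549)
-b(-718, D(-17)) = -1*17199/56549 = -17199/56549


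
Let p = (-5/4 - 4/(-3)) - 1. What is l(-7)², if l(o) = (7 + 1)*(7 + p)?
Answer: 21316/9 ≈ 2368.4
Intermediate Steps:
p = -11/12 (p = (-5*¼ - 4*(-⅓)) - 1 = (-5/4 + 4/3) - 1 = 1/12 - 1 = -11/12 ≈ -0.91667)
l(o) = 146/3 (l(o) = (7 + 1)*(7 - 11/12) = 8*(73/12) = 146/3)
l(-7)² = (146/3)² = 21316/9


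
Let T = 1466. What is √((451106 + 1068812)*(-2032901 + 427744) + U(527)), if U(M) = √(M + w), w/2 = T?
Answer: √(-2439707017126 + √3459) ≈ 1.562e+6*I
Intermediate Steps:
w = 2932 (w = 2*1466 = 2932)
U(M) = √(2932 + M) (U(M) = √(M + 2932) = √(2932 + M))
√((451106 + 1068812)*(-2032901 + 427744) + U(527)) = √((451106 + 1068812)*(-2032901 + 427744) + √(2932 + 527)) = √(1519918*(-1605157) + √3459) = √(-2439707017126 + √3459)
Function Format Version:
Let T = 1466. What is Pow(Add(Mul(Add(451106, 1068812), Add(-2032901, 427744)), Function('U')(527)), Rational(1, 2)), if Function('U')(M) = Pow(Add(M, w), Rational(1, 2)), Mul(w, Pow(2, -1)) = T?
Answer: Pow(Add(-2439707017126, Pow(3459, Rational(1, 2))), Rational(1, 2)) ≈ Mul(1.5620e+6, I)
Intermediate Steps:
w = 2932 (w = Mul(2, 1466) = 2932)
Function('U')(M) = Pow(Add(2932, M), Rational(1, 2)) (Function('U')(M) = Pow(Add(M, 2932), Rational(1, 2)) = Pow(Add(2932, M), Rational(1, 2)))
Pow(Add(Mul(Add(451106, 1068812), Add(-2032901, 427744)), Function('U')(527)), Rational(1, 2)) = Pow(Add(Mul(Add(451106, 1068812), Add(-2032901, 427744)), Pow(Add(2932, 527), Rational(1, 2))), Rational(1, 2)) = Pow(Add(Mul(1519918, -1605157), Pow(3459, Rational(1, 2))), Rational(1, 2)) = Pow(Add(-2439707017126, Pow(3459, Rational(1, 2))), Rational(1, 2))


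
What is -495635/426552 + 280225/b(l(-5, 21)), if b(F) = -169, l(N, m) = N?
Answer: -17087756645/10298184 ≈ -1659.3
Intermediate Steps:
-495635/426552 + 280225/b(l(-5, 21)) = -495635/426552 + 280225/(-169) = -495635*1/426552 + 280225*(-1/169) = -70805/60936 - 280225/169 = -17087756645/10298184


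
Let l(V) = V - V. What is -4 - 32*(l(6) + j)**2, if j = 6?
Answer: -1156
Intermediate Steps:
l(V) = 0
-4 - 32*(l(6) + j)**2 = -4 - 32*(0 + 6)**2 = -4 - 32*6**2 = -4 - 32*36 = -4 - 1152 = -1156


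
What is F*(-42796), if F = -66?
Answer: 2824536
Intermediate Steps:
F*(-42796) = -66*(-42796) = 2824536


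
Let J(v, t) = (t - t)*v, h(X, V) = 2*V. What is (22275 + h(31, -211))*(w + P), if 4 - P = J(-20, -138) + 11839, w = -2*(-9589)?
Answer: 160466579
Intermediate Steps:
J(v, t) = 0 (J(v, t) = 0*v = 0)
w = 19178
P = -11835 (P = 4 - (0 + 11839) = 4 - 1*11839 = 4 - 11839 = -11835)
(22275 + h(31, -211))*(w + P) = (22275 + 2*(-211))*(19178 - 11835) = (22275 - 422)*7343 = 21853*7343 = 160466579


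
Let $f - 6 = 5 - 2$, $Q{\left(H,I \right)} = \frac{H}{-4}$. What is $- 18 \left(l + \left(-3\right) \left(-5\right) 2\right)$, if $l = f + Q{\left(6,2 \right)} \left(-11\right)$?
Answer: $-999$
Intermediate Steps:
$Q{\left(H,I \right)} = - \frac{H}{4}$ ($Q{\left(H,I \right)} = H \left(- \frac{1}{4}\right) = - \frac{H}{4}$)
$f = 9$ ($f = 6 + \left(5 - 2\right) = 6 + 3 = 9$)
$l = \frac{51}{2}$ ($l = 9 + \left(- \frac{1}{4}\right) 6 \left(-11\right) = 9 - - \frac{33}{2} = 9 + \frac{33}{2} = \frac{51}{2} \approx 25.5$)
$- 18 \left(l + \left(-3\right) \left(-5\right) 2\right) = - 18 \left(\frac{51}{2} + \left(-3\right) \left(-5\right) 2\right) = - 18 \left(\frac{51}{2} + 15 \cdot 2\right) = - 18 \left(\frac{51}{2} + 30\right) = \left(-18\right) \frac{111}{2} = -999$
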